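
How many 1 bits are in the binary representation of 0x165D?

0x165D = 1011001011101
Count the 1s: 1 + 1 + 1 + 1 + 1 + 1 + 1 + 1 = 8

8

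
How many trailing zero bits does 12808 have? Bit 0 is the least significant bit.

12808 = 11001000001000
Trailing zeros: 3, so the lowest set bit is bit 3 (value 8).

3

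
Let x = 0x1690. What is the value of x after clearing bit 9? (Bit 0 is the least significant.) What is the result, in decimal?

x = 1011010010000
bit 9 is currently 1; clear it via x & ~(1 << 9) = x & ~512
→ 1010010010000 = 5264

5264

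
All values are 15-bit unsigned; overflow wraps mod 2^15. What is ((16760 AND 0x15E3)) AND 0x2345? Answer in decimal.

320

16760 = 100000101111000
0x15E3 = 001010111100011
→ AND → 000000101100000 = 352
0x2345 = 010001101000101
→ AND → 000000101000000 = 320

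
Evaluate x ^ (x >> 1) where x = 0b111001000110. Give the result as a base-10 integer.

x = 111001000110 = 3654
x>>1 = 011100100011
XOR  = 100101100101 = 2405
(x ^ (x >> 1) gives the standard binary-reflected Gray code of x.)

2405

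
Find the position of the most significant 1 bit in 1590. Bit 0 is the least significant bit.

1590 = 11000110110
The topmost 1 is at position 10 (since 2^10 = 1024 ≤ 1590 < 2048).

10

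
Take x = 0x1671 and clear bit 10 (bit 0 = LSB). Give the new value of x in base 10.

x = 1011001110001
bit 10 is currently 1; clear it via x & ~(1 << 10) = x & ~1024
→ 1001001110001 = 4721

4721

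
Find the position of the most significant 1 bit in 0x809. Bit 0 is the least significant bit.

0x809 = 100000001001
The topmost 1 is at position 11 (since 2^11 = 2048 ≤ 2057 < 4096).

11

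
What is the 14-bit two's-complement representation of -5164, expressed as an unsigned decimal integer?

5164 in 14 bits: 01010000101100
Invert: 10101111010011
Add 1:  10101111010100 = 11220
(Check: 2^14 - 5164 = 16384 - 5164 = 11220.)

11220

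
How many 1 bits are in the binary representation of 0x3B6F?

11

0x3B6F = 11101101101111
Count the 1s: 1 + 1 + 1 + 1 + 1 + 1 + 1 + 1 + 1 + 1 + 1 = 11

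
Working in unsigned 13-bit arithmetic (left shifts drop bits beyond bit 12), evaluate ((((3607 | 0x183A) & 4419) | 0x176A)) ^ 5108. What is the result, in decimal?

3607 = 0111000010111
0x183A = 1100000111010
→ | → 1111000111111 = 7743
4419 = 1000101000011
→ & → 1000000000011 = 4099
0x176A = 1011101101010
→ | → 1011101101011 = 5995
5108 = 1001111110100
→ ^ → 0010010011111 = 1183

1183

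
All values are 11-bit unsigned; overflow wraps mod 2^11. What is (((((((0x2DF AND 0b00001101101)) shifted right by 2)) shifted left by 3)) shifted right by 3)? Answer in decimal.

0x2DF = 01011011111
0b00001101101 = 00001101101
→ AND → 00001001101 = 77
→ shifted right by 2 → 00000010011 = 19
→ shifted left by 3 (mod 2^11) → 00010011000 = 152
→ shifted right by 3 → 00000010011 = 19

19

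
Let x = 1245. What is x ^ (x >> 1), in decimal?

x = 10011011101 = 1245
x>>1 = 01001101110
XOR  = 11010110011 = 1715
(x ^ (x >> 1) gives the standard binary-reflected Gray code of x.)

1715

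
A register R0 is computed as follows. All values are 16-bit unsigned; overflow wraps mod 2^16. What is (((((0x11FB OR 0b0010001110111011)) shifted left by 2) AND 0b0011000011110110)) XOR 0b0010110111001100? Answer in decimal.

0x11FB = 0001000111111011
0b0010001110111011 = 0010001110111011
→ OR → 0011001111111011 = 13307
→ shifted left by 2 (mod 2^16) → 1100111111101100 = 53228
0b0011000011110110 = 0011000011110110
→ AND → 0000000011100100 = 228
0b0010110111001100 = 0010110111001100
→ XOR → 0010110100101000 = 11560

11560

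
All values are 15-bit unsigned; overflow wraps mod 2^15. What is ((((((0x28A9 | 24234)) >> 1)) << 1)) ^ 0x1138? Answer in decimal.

0x28A9 = 010100010101001
24234 = 101111010101010
→ | → 111111010101011 = 32427
→ >> 1 → 011111101010101 = 16213
→ << 1 (mod 2^15) → 111111010101010 = 32426
0x1138 = 001000100111000
→ ^ → 110111110010010 = 28562

28562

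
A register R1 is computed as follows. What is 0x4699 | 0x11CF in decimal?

22495

0x4699 = 100011010011001
0x11CF = 001000111001111
 OR → 101011111011111 = 22495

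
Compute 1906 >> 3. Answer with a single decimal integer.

238

1906 = 11101110010
shift right by 3 → 00011101110 = 238
(equivalently, floor(1906 / 8))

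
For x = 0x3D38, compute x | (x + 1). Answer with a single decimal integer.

x = 11110100111000 = 15672
x + 1 = 11110100111001
OR    = 11110100111001 = 15673
(x | (x + 1) sets the lowest cleared bit.)

15673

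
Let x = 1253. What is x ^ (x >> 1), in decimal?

1687

x = 10011100101 = 1253
x>>1 = 01001110010
XOR  = 11010010111 = 1687
(x ^ (x >> 1) gives the standard binary-reflected Gray code of x.)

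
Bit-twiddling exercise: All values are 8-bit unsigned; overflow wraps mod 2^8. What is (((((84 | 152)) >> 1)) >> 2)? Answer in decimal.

84 = 01010100
152 = 10011000
→ | → 11011100 = 220
→ >> 1 → 01101110 = 110
→ >> 2 → 00011011 = 27

27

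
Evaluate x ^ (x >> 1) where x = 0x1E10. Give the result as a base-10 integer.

4376

x = 1111000010000 = 7696
x>>1 = 0111100001000
XOR  = 1000100011000 = 4376
(x ^ (x >> 1) gives the standard binary-reflected Gray code of x.)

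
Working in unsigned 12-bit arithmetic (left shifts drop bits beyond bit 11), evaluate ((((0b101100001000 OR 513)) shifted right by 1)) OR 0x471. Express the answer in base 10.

1525

0b101100001000 = 101100001000
513 = 001000000001
→ OR → 101100001001 = 2825
→ shifted right by 1 → 010110000100 = 1412
0x471 = 010001110001
→ OR → 010111110101 = 1525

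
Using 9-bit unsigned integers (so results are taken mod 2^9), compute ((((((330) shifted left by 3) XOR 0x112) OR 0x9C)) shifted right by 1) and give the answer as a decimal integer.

330 = 101001010
→ shifted left by 3 (mod 2^9) → 001010000 = 80
0x112 = 100010010
→ XOR → 101000010 = 322
0x9C = 010011100
→ OR → 111011110 = 478
→ shifted right by 1 → 011101111 = 239

239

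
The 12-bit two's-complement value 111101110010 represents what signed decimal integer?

-142

pattern = 111101110010 (MSB is 1 ⇒ negative)
Invert: 000010001101, add 1 → 000010001110 = 142, so the value is -142.
(Equivalently: 3954 - 2^12 = 3954 - 4096 = -142.)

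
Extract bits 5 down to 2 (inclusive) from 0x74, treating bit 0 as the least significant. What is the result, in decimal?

v = 001110100
Shift right by 2: 0011101
Mask low 4 bits: 1101 = 13

13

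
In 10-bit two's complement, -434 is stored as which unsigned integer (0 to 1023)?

590

434 in 10 bits: 0110110010
Invert: 1001001101
Add 1:  1001001110 = 590
(Check: 2^10 - 434 = 1024 - 434 = 590.)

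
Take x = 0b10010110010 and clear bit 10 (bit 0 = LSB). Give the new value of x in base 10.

x = 10010110010
bit 10 is currently 1; clear it via x & ~(1 << 10) = x & ~1024
→ 00010110010 = 178

178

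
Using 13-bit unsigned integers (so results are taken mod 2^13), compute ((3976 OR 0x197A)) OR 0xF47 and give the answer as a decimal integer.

8191

3976 = 0111110001000
0x197A = 1100101111010
→ OR → 1111111111010 = 8186
0xF47 = 0111101000111
→ OR → 1111111111111 = 8191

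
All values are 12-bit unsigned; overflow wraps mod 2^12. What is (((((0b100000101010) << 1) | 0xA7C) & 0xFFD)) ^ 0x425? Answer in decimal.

0b100000101010 = 100000101010
→ << 1 (mod 2^12) → 000001010100 = 84
0xA7C = 101001111100
→ | → 101001111100 = 2684
0xFFD = 111111111101
→ & → 101001111100 = 2684
0x425 = 010000100101
→ ^ → 111001011001 = 3673

3673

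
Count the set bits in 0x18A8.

5

0x18A8 = 1100010101000
Count the 1s: 1 + 1 + 1 + 1 + 1 = 5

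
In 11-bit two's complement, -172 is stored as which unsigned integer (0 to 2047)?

1876

172 in 11 bits: 00010101100
Invert: 11101010011
Add 1:  11101010100 = 1876
(Check: 2^11 - 172 = 2048 - 172 = 1876.)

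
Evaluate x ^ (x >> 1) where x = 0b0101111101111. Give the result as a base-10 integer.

3608

x = 101111101111 = 3055
x>>1 = 010111110111
XOR  = 111000011000 = 3608
(x ^ (x >> 1) gives the standard binary-reflected Gray code of x.)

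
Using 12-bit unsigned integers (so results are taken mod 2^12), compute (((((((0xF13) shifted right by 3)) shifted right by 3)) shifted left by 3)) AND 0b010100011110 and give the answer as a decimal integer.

256

0xF13 = 111100010011
→ shifted right by 3 → 000111100010 = 482
→ shifted right by 3 → 000000111100 = 60
→ shifted left by 3 (mod 2^12) → 000111100000 = 480
0b010100011110 = 010100011110
→ AND → 000100000000 = 256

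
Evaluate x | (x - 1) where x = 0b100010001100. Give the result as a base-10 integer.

2191

x = 100010001100 = 2188
x - 1 = 100010001011
OR    = 100010001111 = 2191
(x | (x - 1) sets all bits below the lowest set bit.)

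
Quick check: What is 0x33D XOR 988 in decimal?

0x33D = 1100111101
988 = 1111011100
XOR → 0011100001 = 225

225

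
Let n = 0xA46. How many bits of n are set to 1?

5

0xA46 = 101001000110
Count the 1s: 1 + 1 + 1 + 1 + 1 = 5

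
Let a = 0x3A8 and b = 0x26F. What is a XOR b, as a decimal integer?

455

0x3A8 = 1110101000
0x26F = 1001101111
XOR → 0111000111 = 455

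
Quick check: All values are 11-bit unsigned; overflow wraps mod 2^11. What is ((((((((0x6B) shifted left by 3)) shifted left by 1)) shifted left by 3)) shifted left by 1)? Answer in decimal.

768

0x6B = 00001101011
→ shifted left by 3 (mod 2^11) → 01101011000 = 856
→ shifted left by 1 (mod 2^11) → 11010110000 = 1712
→ shifted left by 3 (mod 2^11) → 10110000000 = 1408
→ shifted left by 1 (mod 2^11) → 01100000000 = 768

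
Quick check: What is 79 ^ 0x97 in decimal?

79 = 01001111
0x97 = 10010111
XOR → 11011000 = 216

216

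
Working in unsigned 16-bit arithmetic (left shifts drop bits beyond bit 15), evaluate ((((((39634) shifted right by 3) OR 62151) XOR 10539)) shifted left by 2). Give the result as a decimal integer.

27600

39634 = 1001101011010010
→ shifted right by 3 → 0001001101011010 = 4954
62151 = 1111001011000111
→ OR → 1111001111011111 = 62431
10539 = 0010100100101011
→ XOR → 1101101011110100 = 56052
→ shifted left by 2 (mod 2^16) → 0110101111010000 = 27600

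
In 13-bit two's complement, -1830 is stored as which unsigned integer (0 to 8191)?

6362

1830 in 13 bits: 0011100100110
Invert: 1100011011001
Add 1:  1100011011010 = 6362
(Check: 2^13 - 1830 = 8192 - 1830 = 6362.)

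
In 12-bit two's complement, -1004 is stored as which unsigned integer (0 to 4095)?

1004 in 12 bits: 001111101100
Invert: 110000010011
Add 1:  110000010100 = 3092
(Check: 2^12 - 1004 = 4096 - 1004 = 3092.)

3092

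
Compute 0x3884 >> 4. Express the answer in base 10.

0x3884 = 11100010000100
shift right by 4 → 00001110001000 = 904
(equivalently, floor(14468 / 16))

904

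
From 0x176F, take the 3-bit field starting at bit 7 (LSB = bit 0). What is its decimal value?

6

v = 1011101101111
Shift right by 7: 101110
Mask low 3 bits: 110 = 6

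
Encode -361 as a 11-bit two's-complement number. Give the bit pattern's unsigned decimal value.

1687

361 in 11 bits: 00101101001
Invert: 11010010110
Add 1:  11010010111 = 1687
(Check: 2^11 - 361 = 2048 - 361 = 1687.)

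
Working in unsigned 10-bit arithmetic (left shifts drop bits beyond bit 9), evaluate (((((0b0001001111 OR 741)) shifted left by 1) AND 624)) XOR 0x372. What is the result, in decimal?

802

0b0001001111 = 0001001111
741 = 1011100101
→ OR → 1011101111 = 751
→ shifted left by 1 (mod 2^10) → 0111011110 = 478
624 = 1001110000
→ AND → 0001010000 = 80
0x372 = 1101110010
→ XOR → 1100100010 = 802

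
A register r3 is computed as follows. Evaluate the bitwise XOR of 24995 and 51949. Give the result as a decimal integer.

24995 = 0110000110100011
51949 = 1100101011101101
XOR → 1010101101001110 = 43854

43854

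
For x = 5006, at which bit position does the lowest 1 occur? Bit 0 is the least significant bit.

5006 = 1001110001110
Trailing zeros: 1, so the lowest set bit is bit 1 (value 2).

1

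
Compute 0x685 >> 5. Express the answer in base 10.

52

0x685 = 11010000101
shift right by 5 → 00000110100 = 52
(equivalently, floor(1669 / 32))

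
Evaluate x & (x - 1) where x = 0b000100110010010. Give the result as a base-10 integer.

2448

x = 100110010010 = 2450
x - 1 = 100110010001
AND   = 100110010000 = 2448
(x & (x - 1) clears the lowest set bit of x.)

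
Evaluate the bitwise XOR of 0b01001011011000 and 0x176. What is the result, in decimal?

5038

a = 1001011011000
0x176 = 0000101110110
XOR → 1001110101110 = 5038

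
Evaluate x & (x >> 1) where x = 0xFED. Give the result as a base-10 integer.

2020

x = 111111101101 = 4077
x>>1 = 011111110110
AND  = 011111100100 = 2020
(x & (x >> 1) has a 1 wherever x has two consecutive 1 bits.)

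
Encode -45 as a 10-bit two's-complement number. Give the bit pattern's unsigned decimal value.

979

45 in 10 bits: 0000101101
Invert: 1111010010
Add 1:  1111010011 = 979
(Check: 2^10 - 45 = 1024 - 45 = 979.)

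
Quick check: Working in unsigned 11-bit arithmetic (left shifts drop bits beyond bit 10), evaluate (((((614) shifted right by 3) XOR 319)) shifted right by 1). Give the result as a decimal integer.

614 = 01001100110
→ shifted right by 3 → 00001001100 = 76
319 = 00100111111
→ XOR → 00101110011 = 371
→ shifted right by 1 → 00010111001 = 185

185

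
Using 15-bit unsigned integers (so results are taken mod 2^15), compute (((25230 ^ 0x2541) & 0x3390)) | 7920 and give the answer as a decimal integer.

8176

25230 = 110001010001110
0x2541 = 010010101000001
→ ^ → 100011111001111 = 18383
0x3390 = 011001110010000
→ & → 000001110000000 = 896
7920 = 001111011110000
→ | → 001111111110000 = 8176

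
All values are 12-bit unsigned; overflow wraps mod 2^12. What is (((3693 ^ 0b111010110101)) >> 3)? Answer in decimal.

27

3693 = 111001101101
0b111010110101 = 111010110101
→ ^ → 000011011000 = 216
→ >> 3 → 000000011011 = 27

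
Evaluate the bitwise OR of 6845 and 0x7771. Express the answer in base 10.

32765

6845 = 001101010111101
0x7771 = 111011101110001
 OR → 111111111111101 = 32765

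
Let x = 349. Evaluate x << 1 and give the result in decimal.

698

349 = 0101011101
shift left by 1 → 1010111010 = 698
(equivalently, 349 × 2^1 = 349 × 2)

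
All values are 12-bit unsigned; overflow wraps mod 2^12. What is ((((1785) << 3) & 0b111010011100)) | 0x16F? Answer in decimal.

2031

1785 = 011011111001
→ << 3 (mod 2^12) → 011111001000 = 1992
0b111010011100 = 111010011100
→ & → 011010001000 = 1672
0x16F = 000101101111
→ | → 011111101111 = 2031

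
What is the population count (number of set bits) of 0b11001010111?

n = 11001010111
Count the 1s: 1 + 1 + 1 + 1 + 1 + 1 + 1 = 7

7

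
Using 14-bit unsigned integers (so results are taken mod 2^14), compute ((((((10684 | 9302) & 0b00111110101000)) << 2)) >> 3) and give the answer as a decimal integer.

1748

10684 = 10100110111100
9302 = 10010001010110
→ | → 10110111111110 = 11774
0b00111110101000 = 00111110101000
→ & → 00110110101000 = 3496
→ << 2 (mod 2^14) → 11011010100000 = 13984
→ >> 3 → 00011011010100 = 1748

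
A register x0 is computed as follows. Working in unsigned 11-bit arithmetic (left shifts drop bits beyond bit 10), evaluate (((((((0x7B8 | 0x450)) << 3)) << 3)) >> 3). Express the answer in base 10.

0x7B8 = 11110111000
0x450 = 10001010000
→ | → 11111111000 = 2040
→ << 3 (mod 2^11) → 11111000000 = 1984
→ << 3 (mod 2^11) → 11000000000 = 1536
→ >> 3 → 00011000000 = 192

192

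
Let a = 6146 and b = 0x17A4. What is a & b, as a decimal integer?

6146 = 1100000000010
0x17A4 = 1011110100100
AND → 1000000000000 = 4096

4096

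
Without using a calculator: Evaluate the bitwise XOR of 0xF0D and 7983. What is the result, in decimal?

4130

0xF0D = 0111100001101
7983 = 1111100101111
XOR → 1000000100010 = 4130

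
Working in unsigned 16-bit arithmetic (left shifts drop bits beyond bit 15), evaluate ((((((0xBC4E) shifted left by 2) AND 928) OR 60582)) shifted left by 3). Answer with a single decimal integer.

0xBC4E = 1011110001001110
→ shifted left by 2 (mod 2^16) → 1111000100111000 = 61752
928 = 0000001110100000
→ AND → 0000000100100000 = 288
60582 = 1110110010100110
→ OR → 1110110110100110 = 60838
→ shifted left by 3 (mod 2^16) → 0110110100110000 = 27952

27952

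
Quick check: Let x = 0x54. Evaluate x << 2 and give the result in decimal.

0x54 = 001010100
shift left by 2 → 101010000 = 336
(equivalently, 84 × 2^2 = 84 × 4)

336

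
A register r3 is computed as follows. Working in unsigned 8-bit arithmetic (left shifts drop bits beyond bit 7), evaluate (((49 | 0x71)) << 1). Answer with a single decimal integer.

49 = 00110001
0x71 = 01110001
→ | → 01110001 = 113
→ << 1 (mod 2^8) → 11100010 = 226

226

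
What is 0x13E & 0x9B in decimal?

26

0x13E = 100111110
0x9B = 010011011
AND → 000011010 = 26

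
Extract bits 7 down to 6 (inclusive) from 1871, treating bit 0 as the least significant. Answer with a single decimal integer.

1

v = 11101001111
Shift right by 6: 11101
Mask low 2 bits: 01 = 1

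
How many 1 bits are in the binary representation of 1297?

1297 = 10100010001
Count the 1s: 1 + 1 + 1 + 1 = 4

4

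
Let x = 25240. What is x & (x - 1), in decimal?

25232

x = 110001010011000 = 25240
x - 1 = 110001010010111
AND   = 110001010010000 = 25232
(x & (x - 1) clears the lowest set bit of x.)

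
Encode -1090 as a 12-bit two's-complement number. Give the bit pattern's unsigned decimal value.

1090 in 12 bits: 010001000010
Invert: 101110111101
Add 1:  101110111110 = 3006
(Check: 2^12 - 1090 = 4096 - 1090 = 3006.)

3006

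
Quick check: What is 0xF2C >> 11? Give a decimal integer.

0xF2C = 111100101100
shift right by 11 → 000000000001 = 1
(equivalently, floor(3884 / 2048))

1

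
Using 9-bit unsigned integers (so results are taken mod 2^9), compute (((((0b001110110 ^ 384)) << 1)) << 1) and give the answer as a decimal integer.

0b001110110 = 001110110
384 = 110000000
→ ^ → 111110110 = 502
→ << 1 (mod 2^9) → 111101100 = 492
→ << 1 (mod 2^9) → 111011000 = 472

472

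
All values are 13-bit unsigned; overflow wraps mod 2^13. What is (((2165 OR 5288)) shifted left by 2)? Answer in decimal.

5108

2165 = 0100001110101
5288 = 1010010101000
→ OR → 1110011111101 = 7421
→ shifted left by 2 (mod 2^13) → 1001111110100 = 5108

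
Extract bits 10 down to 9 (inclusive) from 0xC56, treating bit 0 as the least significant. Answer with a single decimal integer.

v = 110001010110
Shift right by 9: 110
Mask low 2 bits: 10 = 2

2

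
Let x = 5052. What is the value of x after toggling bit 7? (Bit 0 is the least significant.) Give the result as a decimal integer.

4924

x = 01001110111100
bit 7 is currently 1; toggle it via x ^ (1 << 7) = x ^ 128
→ 01001100111100 = 4924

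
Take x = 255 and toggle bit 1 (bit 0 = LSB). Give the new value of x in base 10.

253

x = 011111111
bit 1 is currently 1; toggle it via x ^ (1 << 1) = x ^ 2
→ 011111101 = 253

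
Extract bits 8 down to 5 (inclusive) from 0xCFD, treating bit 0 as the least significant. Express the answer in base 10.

v = 110011111101
Shift right by 5: 1100111
Mask low 4 bits: 0111 = 7

7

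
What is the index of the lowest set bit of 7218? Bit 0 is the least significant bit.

7218 = 1110000110010
Trailing zeros: 1, so the lowest set bit is bit 1 (value 2).

1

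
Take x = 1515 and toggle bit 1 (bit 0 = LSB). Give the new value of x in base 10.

x = 0010111101011
bit 1 is currently 1; toggle it via x ^ (1 << 1) = x ^ 2
→ 0010111101001 = 1513

1513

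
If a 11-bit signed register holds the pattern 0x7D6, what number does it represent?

-42

pattern = 11111010110 (MSB is 1 ⇒ negative)
Invert: 00000101001, add 1 → 00000101010 = 42, so the value is -42.
(Equivalently: 2006 - 2^11 = 2006 - 2048 = -42.)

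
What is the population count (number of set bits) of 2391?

2391 = 100101010111
Count the 1s: 1 + 1 + 1 + 1 + 1 + 1 + 1 = 7

7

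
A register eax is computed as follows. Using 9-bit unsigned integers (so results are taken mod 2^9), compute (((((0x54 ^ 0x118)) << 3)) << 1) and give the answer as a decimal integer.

0x54 = 001010100
0x118 = 100011000
→ ^ → 101001100 = 332
→ << 3 (mod 2^9) → 001100000 = 96
→ << 1 (mod 2^9) → 011000000 = 192

192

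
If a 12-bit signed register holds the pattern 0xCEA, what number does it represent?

pattern = 110011101010 (MSB is 1 ⇒ negative)
Invert: 001100010101, add 1 → 001100010110 = 790, so the value is -790.
(Equivalently: 3306 - 2^12 = 3306 - 4096 = -790.)

-790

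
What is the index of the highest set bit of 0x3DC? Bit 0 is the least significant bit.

9

0x3DC = 1111011100
The topmost 1 is at position 9 (since 2^9 = 512 ≤ 988 < 1024).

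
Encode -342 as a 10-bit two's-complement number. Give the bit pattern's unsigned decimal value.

682

342 in 10 bits: 0101010110
Invert: 1010101001
Add 1:  1010101010 = 682
(Check: 2^10 - 342 = 1024 - 342 = 682.)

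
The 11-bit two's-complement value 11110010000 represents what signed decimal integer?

-112

pattern = 11110010000 (MSB is 1 ⇒ negative)
Invert: 00001101111, add 1 → 00001110000 = 112, so the value is -112.
(Equivalently: 1936 - 2^11 = 1936 - 2048 = -112.)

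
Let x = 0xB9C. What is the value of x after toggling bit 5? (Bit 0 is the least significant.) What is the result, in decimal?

x = 0101110011100
bit 5 is currently 0; toggle it via x ^ (1 << 5) = x ^ 32
→ 0101110111100 = 3004

3004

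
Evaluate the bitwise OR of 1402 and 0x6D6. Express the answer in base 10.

1402 = 10101111010
0x6D6 = 11011010110
 OR → 11111111110 = 2046

2046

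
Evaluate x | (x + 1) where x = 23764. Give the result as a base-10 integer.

23765

x = 101110011010100 = 23764
x + 1 = 101110011010101
OR    = 101110011010101 = 23765
(x | (x + 1) sets the lowest cleared bit.)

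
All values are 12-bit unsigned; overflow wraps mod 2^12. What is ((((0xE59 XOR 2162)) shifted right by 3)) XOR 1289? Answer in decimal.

0xE59 = 111001011001
2162 = 100001110010
→ XOR → 011000101011 = 1579
→ shifted right by 3 → 000011000101 = 197
1289 = 010100001001
→ XOR → 010111001100 = 1484

1484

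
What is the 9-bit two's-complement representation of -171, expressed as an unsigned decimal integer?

341

171 in 9 bits: 010101011
Invert: 101010100
Add 1:  101010101 = 341
(Check: 2^9 - 171 = 512 - 171 = 341.)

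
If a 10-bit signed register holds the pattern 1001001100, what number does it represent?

-436

pattern = 1001001100 (MSB is 1 ⇒ negative)
Invert: 0110110011, add 1 → 0110110100 = 436, so the value is -436.
(Equivalently: 588 - 2^10 = 588 - 1024 = -436.)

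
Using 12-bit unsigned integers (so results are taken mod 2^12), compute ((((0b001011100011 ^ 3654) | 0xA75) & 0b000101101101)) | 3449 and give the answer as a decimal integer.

3453

0b001011100011 = 001011100011
3654 = 111001000110
→ ^ → 110010100101 = 3237
0xA75 = 101001110101
→ | → 111011110101 = 3829
0b000101101101 = 000101101101
→ & → 000001100101 = 101
3449 = 110101111001
→ | → 110101111101 = 3453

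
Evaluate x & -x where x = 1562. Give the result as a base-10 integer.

x = 11000011010 = 1562
-x (two's complement) = …00111100110
AND   = 00000000010 = 2
(x & -x isolates the lowest set bit of x.)

2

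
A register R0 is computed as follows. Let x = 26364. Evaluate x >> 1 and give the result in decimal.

26364 = 110011011111100
shift right by 1 → 011001101111110 = 13182
(equivalently, floor(26364 / 2))

13182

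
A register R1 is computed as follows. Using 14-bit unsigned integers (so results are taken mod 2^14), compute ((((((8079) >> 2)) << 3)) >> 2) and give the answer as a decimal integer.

4038

8079 = 01111110001111
→ >> 2 → 00011111100011 = 2019
→ << 3 (mod 2^14) → 11111100011000 = 16152
→ >> 2 → 00111111000110 = 4038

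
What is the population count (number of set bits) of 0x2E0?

0x2E0 = 1011100000
Count the 1s: 1 + 1 + 1 + 1 = 4

4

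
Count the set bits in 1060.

3

1060 = 10000100100
Count the 1s: 1 + 1 + 1 = 3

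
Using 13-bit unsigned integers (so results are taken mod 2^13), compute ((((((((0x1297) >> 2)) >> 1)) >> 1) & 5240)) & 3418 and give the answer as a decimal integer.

0x1297 = 1001010010111
→ >> 2 → 0010010100101 = 1189
→ >> 1 → 0001001010010 = 594
→ >> 1 → 0000100101001 = 297
5240 = 1010001111000
→ & → 0000000101000 = 40
3418 = 0110101011010
→ & → 0000000001000 = 8

8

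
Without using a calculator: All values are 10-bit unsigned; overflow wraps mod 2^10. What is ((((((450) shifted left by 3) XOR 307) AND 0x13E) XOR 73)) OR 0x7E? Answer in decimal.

450 = 0111000010
→ shifted left by 3 (mod 2^10) → 1000010000 = 528
307 = 0100110011
→ XOR → 1100100011 = 803
0x13E = 0100111110
→ AND → 0100100010 = 290
73 = 0001001001
→ XOR → 0101101011 = 363
0x7E = 0001111110
→ OR → 0101111111 = 383

383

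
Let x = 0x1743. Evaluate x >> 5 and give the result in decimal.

186

0x1743 = 1011101000011
shift right by 5 → 0000010111010 = 186
(equivalently, floor(5955 / 32))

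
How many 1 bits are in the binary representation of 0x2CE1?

0x2CE1 = 10110011100001
Count the 1s: 1 + 1 + 1 + 1 + 1 + 1 + 1 = 7

7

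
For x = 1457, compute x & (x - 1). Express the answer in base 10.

1456

x = 10110110001 = 1457
x - 1 = 10110110000
AND   = 10110110000 = 1456
(x & (x - 1) clears the lowest set bit of x.)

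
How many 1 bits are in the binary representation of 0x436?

0x436 = 10000110110
Count the 1s: 1 + 1 + 1 + 1 + 1 = 5

5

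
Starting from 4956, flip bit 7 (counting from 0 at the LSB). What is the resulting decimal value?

5084

x = 01001101011100
bit 7 is currently 0; toggle it via x ^ (1 << 7) = x ^ 128
→ 01001111011100 = 5084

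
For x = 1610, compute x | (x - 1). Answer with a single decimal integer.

x = 11001001010 = 1610
x - 1 = 11001001001
OR    = 11001001011 = 1611
(x | (x - 1) sets all bits below the lowest set bit.)

1611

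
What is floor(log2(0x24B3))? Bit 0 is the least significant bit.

0x24B3 = 10010010110011
The topmost 1 is at position 13 (since 2^13 = 8192 ≤ 9395 < 16384).

13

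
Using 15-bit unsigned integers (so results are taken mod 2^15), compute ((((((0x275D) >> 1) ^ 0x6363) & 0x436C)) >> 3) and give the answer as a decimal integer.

0x275D = 010011101011101
→ >> 1 → 001001110101110 = 5038
0x6363 = 110001101100011
→ ^ → 111000011001101 = 28877
0x436C = 100001101101100
→ & → 100000001001100 = 16460
→ >> 3 → 000100000001001 = 2057

2057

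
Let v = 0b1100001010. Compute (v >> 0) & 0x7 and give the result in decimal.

v = 1100001010
Shift right by 0: 1100001010
Mask low 3 bits: 010 = 2

2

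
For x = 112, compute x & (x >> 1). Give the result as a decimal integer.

48

x = 1110000 = 112
x>>1 = 0111000
AND  = 0110000 = 48
(x & (x >> 1) has a 1 wherever x has two consecutive 1 bits.)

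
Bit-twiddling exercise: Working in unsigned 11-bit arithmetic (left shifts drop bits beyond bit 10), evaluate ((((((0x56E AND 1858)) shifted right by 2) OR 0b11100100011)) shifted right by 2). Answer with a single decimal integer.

0x56E = 10101101110
1858 = 11101000010
→ AND → 10101000010 = 1346
→ shifted right by 2 → 00101010000 = 336
0b11100100011 = 11100100011
→ OR → 11101110011 = 1907
→ shifted right by 2 → 00111011100 = 476

476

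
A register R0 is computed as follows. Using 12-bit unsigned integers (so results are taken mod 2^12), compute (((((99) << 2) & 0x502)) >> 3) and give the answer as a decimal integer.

32

99 = 000001100011
→ << 2 (mod 2^12) → 000110001100 = 396
0x502 = 010100000010
→ & → 000100000000 = 256
→ >> 3 → 000000100000 = 32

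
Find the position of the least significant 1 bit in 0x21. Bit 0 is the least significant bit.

0

0x21 = 100001
Trailing zeros: 0, so the lowest set bit is bit 0 (value 1).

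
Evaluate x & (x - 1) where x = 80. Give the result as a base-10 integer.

64

x = 1010000 = 80
x - 1 = 1001111
AND   = 1000000 = 64
(x & (x - 1) clears the lowest set bit of x.)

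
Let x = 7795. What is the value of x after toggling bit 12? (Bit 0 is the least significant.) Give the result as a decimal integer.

x = 1111001110011
bit 12 is currently 1; toggle it via x ^ (1 << 12) = x ^ 4096
→ 0111001110011 = 3699

3699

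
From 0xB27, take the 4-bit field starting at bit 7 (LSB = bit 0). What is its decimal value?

v = 00101100100111
Shift right by 7: 0010110
Mask low 4 bits: 0110 = 6

6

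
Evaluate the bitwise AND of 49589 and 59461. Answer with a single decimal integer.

49589 = 1100000110110101
59461 = 1110100001000101
AND → 1100000000000101 = 49157

49157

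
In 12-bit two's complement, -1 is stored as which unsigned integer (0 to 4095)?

4095

1 in 12 bits: 000000000001
Invert: 111111111110
Add 1:  111111111111 = 4095
(Check: 2^12 - 1 = 4096 - 1 = 4095.)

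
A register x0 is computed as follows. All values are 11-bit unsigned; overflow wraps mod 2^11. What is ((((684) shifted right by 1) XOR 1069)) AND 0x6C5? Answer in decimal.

1089

684 = 01010101100
→ shifted right by 1 → 00101010110 = 342
1069 = 10000101101
→ XOR → 10101111011 = 1403
0x6C5 = 11011000101
→ AND → 10001000001 = 1089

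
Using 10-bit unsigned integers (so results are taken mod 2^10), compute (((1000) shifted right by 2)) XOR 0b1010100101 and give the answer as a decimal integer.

607

1000 = 1111101000
→ shifted right by 2 → 0011111010 = 250
0b1010100101 = 1010100101
→ XOR → 1001011111 = 607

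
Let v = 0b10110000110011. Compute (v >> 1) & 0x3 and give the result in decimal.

v = 10110000110011
Shift right by 1: 1011000011001
Mask low 2 bits: 01 = 1

1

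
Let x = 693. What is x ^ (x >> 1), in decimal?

1007

x = 1010110101 = 693
x>>1 = 0101011010
XOR  = 1111101111 = 1007
(x ^ (x >> 1) gives the standard binary-reflected Gray code of x.)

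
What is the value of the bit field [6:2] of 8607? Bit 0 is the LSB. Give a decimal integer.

v = 10000110011111
Shift right by 2: 100001100111
Mask low 5 bits: 00111 = 7

7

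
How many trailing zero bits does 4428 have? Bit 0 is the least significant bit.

4428 = 1000101001100
Trailing zeros: 2, so the lowest set bit is bit 2 (value 4).

2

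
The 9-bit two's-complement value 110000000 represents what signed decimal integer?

-128

pattern = 110000000 (MSB is 1 ⇒ negative)
Invert: 001111111, add 1 → 010000000 = 128, so the value is -128.
(Equivalently: 384 - 2^9 = 384 - 512 = -128.)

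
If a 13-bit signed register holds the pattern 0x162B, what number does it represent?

pattern = 1011000101011 (MSB is 1 ⇒ negative)
Invert: 0100111010100, add 1 → 0100111010101 = 2517, so the value is -2517.
(Equivalently: 5675 - 2^13 = 5675 - 8192 = -2517.)

-2517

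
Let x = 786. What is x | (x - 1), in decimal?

x = 1100010010 = 786
x - 1 = 1100010001
OR    = 1100010011 = 787
(x | (x - 1) sets all bits below the lowest set bit.)

787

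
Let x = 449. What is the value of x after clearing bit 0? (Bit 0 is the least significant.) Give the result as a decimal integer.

x = 0111000001
bit 0 is currently 1; clear it via x & ~(1 << 0) = x & ~1
→ 0111000000 = 448

448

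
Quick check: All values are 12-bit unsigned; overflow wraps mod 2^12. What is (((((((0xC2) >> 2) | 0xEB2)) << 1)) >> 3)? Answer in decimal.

428

0xC2 = 000011000010
→ >> 2 → 000000110000 = 48
0xEB2 = 111010110010
→ | → 111010110010 = 3762
→ << 1 (mod 2^12) → 110101100100 = 3428
→ >> 3 → 000110101100 = 428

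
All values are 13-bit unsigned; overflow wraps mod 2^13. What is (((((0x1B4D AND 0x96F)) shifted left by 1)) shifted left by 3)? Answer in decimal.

0x1B4D = 1101101001101
0x96F = 0100101101111
→ AND → 0100101001101 = 2381
→ shifted left by 1 (mod 2^13) → 1001010011010 = 4762
→ shifted left by 3 (mod 2^13) → 1010011010000 = 5328

5328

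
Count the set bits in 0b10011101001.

6

n = 10011101001
Count the 1s: 1 + 1 + 1 + 1 + 1 + 1 = 6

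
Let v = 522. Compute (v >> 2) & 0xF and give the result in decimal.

2

v = 1000001010
Shift right by 2: 10000010
Mask low 4 bits: 0010 = 2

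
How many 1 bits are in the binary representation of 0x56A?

0x56A = 10101101010
Count the 1s: 1 + 1 + 1 + 1 + 1 + 1 = 6

6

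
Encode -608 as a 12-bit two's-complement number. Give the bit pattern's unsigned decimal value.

608 in 12 bits: 001001100000
Invert: 110110011111
Add 1:  110110100000 = 3488
(Check: 2^12 - 608 = 4096 - 608 = 3488.)

3488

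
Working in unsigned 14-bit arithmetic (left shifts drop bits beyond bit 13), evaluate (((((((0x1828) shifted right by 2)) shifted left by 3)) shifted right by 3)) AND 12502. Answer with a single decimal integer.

2

0x1828 = 01100000101000
→ shifted right by 2 → 00011000001010 = 1546
→ shifted left by 3 (mod 2^14) → 11000001010000 = 12368
→ shifted right by 3 → 00011000001010 = 1546
12502 = 11000011010110
→ AND → 00000000000010 = 2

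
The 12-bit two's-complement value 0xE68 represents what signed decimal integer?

-408

pattern = 111001101000 (MSB is 1 ⇒ negative)
Invert: 000110010111, add 1 → 000110011000 = 408, so the value is -408.
(Equivalently: 3688 - 2^12 = 3688 - 4096 = -408.)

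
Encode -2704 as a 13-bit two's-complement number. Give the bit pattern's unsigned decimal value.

2704 in 13 bits: 0101010010000
Invert: 1010101101111
Add 1:  1010101110000 = 5488
(Check: 2^13 - 2704 = 8192 - 2704 = 5488.)

5488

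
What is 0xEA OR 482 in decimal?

0xEA = 011101010
482 = 111100010
 OR → 111101010 = 490

490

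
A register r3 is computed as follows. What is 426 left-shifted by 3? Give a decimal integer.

3408

426 = 000110101010
shift left by 3 → 110101010000 = 3408
(equivalently, 426 × 2^3 = 426 × 8)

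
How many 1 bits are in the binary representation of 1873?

1873 = 11101010001
Count the 1s: 1 + 1 + 1 + 1 + 1 + 1 = 6

6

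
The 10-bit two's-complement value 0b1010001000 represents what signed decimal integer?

-376

pattern = 1010001000 (MSB is 1 ⇒ negative)
Invert: 0101110111, add 1 → 0101111000 = 376, so the value is -376.
(Equivalently: 648 - 2^10 = 648 - 1024 = -376.)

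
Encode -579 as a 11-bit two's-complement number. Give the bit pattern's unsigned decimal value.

579 in 11 bits: 01001000011
Invert: 10110111100
Add 1:  10110111101 = 1469
(Check: 2^11 - 579 = 2048 - 579 = 1469.)

1469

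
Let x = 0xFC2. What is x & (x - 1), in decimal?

4032

x = 111111000010 = 4034
x - 1 = 111111000001
AND   = 111111000000 = 4032
(x & (x - 1) clears the lowest set bit of x.)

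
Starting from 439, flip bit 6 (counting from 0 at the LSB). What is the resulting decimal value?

503

x = 0110110111
bit 6 is currently 0; toggle it via x ^ (1 << 6) = x ^ 64
→ 0111110111 = 503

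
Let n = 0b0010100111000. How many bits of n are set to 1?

n = 10100111000
Count the 1s: 1 + 1 + 1 + 1 + 1 = 5

5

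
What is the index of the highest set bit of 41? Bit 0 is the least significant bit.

41 = 101001
The topmost 1 is at position 5 (since 2^5 = 32 ≤ 41 < 64).

5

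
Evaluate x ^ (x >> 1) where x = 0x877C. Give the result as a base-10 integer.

x = 1000011101111100 = 34684
x>>1 = 0100001110111110
XOR  = 1100010011000010 = 50370
(x ^ (x >> 1) gives the standard binary-reflected Gray code of x.)

50370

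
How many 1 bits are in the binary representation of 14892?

7

14892 = 11101000101100
Count the 1s: 1 + 1 + 1 + 1 + 1 + 1 + 1 = 7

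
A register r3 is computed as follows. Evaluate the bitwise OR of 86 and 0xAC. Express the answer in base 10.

86 = 01010110
0xAC = 10101100
 OR → 11111110 = 254

254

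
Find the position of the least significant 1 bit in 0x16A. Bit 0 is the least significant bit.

0x16A = 101101010
Trailing zeros: 1, so the lowest set bit is bit 1 (value 2).

1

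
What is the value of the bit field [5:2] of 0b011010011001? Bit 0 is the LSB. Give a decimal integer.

6

v = 011010011001
Shift right by 2: 0110100110
Mask low 4 bits: 0110 = 6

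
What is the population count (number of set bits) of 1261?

1261 = 10011101101
Count the 1s: 1 + 1 + 1 + 1 + 1 + 1 + 1 = 7

7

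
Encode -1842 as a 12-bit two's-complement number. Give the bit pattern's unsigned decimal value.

1842 in 12 bits: 011100110010
Invert: 100011001101
Add 1:  100011001110 = 2254
(Check: 2^12 - 1842 = 4096 - 1842 = 2254.)

2254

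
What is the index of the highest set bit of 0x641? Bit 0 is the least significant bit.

0x641 = 11001000001
The topmost 1 is at position 10 (since 2^10 = 1024 ≤ 1601 < 2048).

10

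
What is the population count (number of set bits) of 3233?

5

3233 = 110010100001
Count the 1s: 1 + 1 + 1 + 1 + 1 = 5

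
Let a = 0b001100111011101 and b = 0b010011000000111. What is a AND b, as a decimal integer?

5

a = 01100111011101
b = 10011000000111
AND → 00000000000101 = 5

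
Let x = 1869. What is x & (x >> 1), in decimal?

772

x = 11101001101 = 1869
x>>1 = 01110100110
AND  = 01100000100 = 772
(x & (x >> 1) has a 1 wherever x has two consecutive 1 bits.)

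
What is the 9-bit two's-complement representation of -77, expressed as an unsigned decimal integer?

77 in 9 bits: 001001101
Invert: 110110010
Add 1:  110110011 = 435
(Check: 2^9 - 77 = 512 - 77 = 435.)

435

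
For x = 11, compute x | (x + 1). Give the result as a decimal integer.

15

x = 1011 = 11
x + 1 = 1100
OR    = 1111 = 15
(x | (x + 1) sets the lowest cleared bit.)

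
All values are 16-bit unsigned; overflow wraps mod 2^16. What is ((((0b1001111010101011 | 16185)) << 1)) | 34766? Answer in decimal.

0b1001111010101011 = 1001111010101011
16185 = 0011111100111001
→ | → 1011111110111011 = 49083
→ << 1 (mod 2^16) → 0111111101110110 = 32630
34766 = 1000011111001110
→ | → 1111111111111110 = 65534

65534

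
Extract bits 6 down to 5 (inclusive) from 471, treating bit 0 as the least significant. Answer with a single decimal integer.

v = 00111010111
Shift right by 5: 001110
Mask low 2 bits: 10 = 2

2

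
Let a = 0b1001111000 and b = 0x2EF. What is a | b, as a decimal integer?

767

a = 1001111000
0x2EF = 1011101111
 OR → 1011111111 = 767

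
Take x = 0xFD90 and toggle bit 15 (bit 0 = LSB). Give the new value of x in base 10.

x = 1111110110010000
bit 15 is currently 1; toggle it via x ^ (1 << 15) = x ^ 32768
→ 0111110110010000 = 32144

32144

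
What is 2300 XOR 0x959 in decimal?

2300 = 100011111100
0x959 = 100101011001
XOR → 000110100101 = 421

421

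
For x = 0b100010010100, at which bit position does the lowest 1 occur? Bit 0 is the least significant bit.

2

0b100010010100 = 100010010100
Trailing zeros: 2, so the lowest set bit is bit 2 (value 4).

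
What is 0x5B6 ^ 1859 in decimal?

757

0x5B6 = 10110110110
1859 = 11101000011
XOR → 01011110101 = 757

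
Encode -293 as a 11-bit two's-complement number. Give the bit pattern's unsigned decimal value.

293 in 11 bits: 00100100101
Invert: 11011011010
Add 1:  11011011011 = 1755
(Check: 2^11 - 293 = 2048 - 293 = 1755.)

1755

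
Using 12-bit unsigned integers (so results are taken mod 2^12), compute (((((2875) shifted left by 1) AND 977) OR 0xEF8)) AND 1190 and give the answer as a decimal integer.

2875 = 101100111011
→ shifted left by 1 (mod 2^12) → 011001110110 = 1654
977 = 001111010001
→ AND → 001001010000 = 592
0xEF8 = 111011111000
→ OR → 111011111000 = 3832
1190 = 010010100110
→ AND → 010010100000 = 1184

1184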